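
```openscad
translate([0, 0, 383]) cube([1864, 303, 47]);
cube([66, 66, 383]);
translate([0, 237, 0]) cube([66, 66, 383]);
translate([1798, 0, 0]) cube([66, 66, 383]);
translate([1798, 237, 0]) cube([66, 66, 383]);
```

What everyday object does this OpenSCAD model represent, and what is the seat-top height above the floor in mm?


A bench. The seat-top height is 430 mm.

A long slab on four corner posts — a bench. The slab sits at z = 383 with thickness 47, so the top is 383 + 47 = 430 mm.


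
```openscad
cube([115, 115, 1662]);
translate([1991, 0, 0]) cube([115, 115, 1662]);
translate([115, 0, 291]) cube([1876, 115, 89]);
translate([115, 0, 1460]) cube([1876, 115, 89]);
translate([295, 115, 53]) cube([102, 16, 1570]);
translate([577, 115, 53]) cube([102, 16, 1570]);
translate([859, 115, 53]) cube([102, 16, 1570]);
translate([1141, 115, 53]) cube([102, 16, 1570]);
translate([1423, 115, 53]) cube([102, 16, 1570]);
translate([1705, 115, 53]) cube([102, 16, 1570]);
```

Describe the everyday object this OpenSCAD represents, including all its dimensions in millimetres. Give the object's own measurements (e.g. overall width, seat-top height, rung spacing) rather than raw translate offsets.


A fence section. Two 115×115 mm posts, 1662 mm tall, stand on the floor with a clear span of 1876 mm between their inner faces. Two horizontal rails of 115×89 mm section span the gap between the posts with their undersides at z = 291 mm and z = 1460 mm, flush with the posts' −y face. 6 pickets, each 102 mm wide, 16 mm thick and 1570 mm tall, are fixed to the +y face of the rails with their bottoms at z = 53 mm, spaced across the span with a 180 mm gap after the −x post and between neighbouring pickets, with 184 mm left before the +x post.


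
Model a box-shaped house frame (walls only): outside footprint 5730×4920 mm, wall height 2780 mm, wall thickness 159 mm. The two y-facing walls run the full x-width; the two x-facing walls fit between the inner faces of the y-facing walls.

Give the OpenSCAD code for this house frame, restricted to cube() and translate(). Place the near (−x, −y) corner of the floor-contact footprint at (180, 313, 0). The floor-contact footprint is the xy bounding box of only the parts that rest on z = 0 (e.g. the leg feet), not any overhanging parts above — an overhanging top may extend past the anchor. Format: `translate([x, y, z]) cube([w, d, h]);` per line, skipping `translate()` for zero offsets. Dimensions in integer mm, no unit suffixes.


translate([180, 313, 0]) cube([5730, 159, 2780]);
translate([180, 5074, 0]) cube([5730, 159, 2780]);
translate([180, 472, 0]) cube([159, 4602, 2780]);
translate([5751, 472, 0]) cube([159, 4602, 2780]);


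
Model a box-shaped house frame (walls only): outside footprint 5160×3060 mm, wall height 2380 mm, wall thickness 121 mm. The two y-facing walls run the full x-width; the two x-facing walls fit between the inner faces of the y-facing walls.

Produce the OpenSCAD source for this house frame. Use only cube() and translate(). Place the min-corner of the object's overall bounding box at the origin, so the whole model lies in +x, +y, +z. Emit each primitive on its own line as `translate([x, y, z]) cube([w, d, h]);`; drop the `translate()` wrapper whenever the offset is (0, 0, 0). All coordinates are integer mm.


cube([5160, 121, 2380]);
translate([0, 2939, 0]) cube([5160, 121, 2380]);
translate([0, 121, 0]) cube([121, 2818, 2380]);
translate([5039, 121, 0]) cube([121, 2818, 2380]);


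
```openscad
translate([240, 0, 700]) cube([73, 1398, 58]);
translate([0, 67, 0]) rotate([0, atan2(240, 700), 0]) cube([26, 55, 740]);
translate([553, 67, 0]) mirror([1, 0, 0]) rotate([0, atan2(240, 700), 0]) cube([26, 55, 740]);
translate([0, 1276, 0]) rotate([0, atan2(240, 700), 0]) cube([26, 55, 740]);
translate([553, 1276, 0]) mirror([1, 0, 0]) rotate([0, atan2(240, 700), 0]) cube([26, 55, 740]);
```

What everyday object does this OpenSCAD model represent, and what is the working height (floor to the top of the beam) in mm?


A sawhorse. The overall height is 758 mm.

A beam across two mirrored pairs of raked legs — a sawhorse. The beam's underside is at z = 700 (matching the legs' vertical rise in atan2(240, 700)) and the beam is 58 mm tall, so its top is at 700 + 58 = 758 mm. The raked legs top out at the beam's underside, so that is the highest point.


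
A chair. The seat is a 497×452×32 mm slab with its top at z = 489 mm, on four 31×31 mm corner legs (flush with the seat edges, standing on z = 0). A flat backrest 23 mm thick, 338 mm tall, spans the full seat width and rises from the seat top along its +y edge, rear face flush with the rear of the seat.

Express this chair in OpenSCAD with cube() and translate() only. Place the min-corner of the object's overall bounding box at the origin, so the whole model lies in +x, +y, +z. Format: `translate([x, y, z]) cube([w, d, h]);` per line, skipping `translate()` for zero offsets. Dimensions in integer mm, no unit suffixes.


translate([0, 0, 457]) cube([497, 452, 32]);
cube([31, 31, 457]);
translate([466, 0, 0]) cube([31, 31, 457]);
translate([0, 421, 0]) cube([31, 31, 457]);
translate([466, 421, 0]) cube([31, 31, 457]);
translate([0, 429, 489]) cube([497, 23, 338]);


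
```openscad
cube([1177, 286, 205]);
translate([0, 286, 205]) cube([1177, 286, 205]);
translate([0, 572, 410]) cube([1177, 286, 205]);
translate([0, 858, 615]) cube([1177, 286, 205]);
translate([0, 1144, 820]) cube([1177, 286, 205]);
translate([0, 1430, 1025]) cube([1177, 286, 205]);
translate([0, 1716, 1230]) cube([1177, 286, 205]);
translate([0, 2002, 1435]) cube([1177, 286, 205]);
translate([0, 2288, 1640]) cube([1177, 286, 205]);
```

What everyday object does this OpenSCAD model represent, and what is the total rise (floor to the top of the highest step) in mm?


A staircase. The total rise is 1845 mm.

9 identical blocks, each offset up and back from the previous — a staircase. Each step is 205 mm tall and there are 9 of them, so the total rise is 9 × 205 = 1845 mm.


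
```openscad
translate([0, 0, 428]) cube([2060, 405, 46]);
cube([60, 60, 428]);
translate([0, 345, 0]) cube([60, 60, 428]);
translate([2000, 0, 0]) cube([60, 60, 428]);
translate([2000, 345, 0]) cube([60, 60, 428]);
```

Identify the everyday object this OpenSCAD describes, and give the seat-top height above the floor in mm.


A bench. The seat-top height is 474 mm.

A long slab on four corner posts — a bench. The slab sits at z = 428 with thickness 46, so the top is 428 + 46 = 474 mm.


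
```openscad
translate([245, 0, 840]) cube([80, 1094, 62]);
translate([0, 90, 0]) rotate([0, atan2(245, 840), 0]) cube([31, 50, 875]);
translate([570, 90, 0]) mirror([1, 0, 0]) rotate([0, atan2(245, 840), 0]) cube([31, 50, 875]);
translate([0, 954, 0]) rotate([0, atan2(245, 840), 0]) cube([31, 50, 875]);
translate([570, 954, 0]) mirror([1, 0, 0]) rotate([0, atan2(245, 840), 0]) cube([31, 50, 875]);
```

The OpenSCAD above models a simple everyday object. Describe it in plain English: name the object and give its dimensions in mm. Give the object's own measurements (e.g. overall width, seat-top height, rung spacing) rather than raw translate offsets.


A sawhorse. A 80×1094×62 mm beam (x, y, z) sits on two A-frame leg pairs. Each pair is two raked legs of 31×50 mm section (50 mm along y) splaying symmetrically in x. Each leg rises 840 mm vertically over 245 mm of horizontal reach and is 875 mm long along its own axis. Every leg's outer bottom edge rests on the floor and its outer top edge meets a bottom edge of the beam — the left legs (tilting toward +x) meet the beam's −x bottom edge, the right legs (their mirror images, tilting toward −x) meet its +x bottom edge — so the leg tops tuck under the beam, the beam's underside is 840 mm above the floor, and the feet are 570 mm apart outside-to-outside with the beam centred between them. The two leg pairs are set in 90 mm from either end of the beam.


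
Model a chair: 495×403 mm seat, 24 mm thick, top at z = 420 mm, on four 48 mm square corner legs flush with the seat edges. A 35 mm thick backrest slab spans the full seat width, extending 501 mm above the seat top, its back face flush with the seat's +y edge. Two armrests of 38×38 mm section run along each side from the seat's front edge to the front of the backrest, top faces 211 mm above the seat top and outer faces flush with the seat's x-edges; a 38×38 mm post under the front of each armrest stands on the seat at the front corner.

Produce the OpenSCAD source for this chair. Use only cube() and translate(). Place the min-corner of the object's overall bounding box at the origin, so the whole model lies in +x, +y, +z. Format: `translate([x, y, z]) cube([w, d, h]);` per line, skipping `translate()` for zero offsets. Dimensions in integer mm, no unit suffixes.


// leg_h = 420 - 24 = 396
// arm post h = 211 - 38 = 173
translate([0, 0, 396]) cube([495, 403, 24]);
cube([48, 48, 396]);
translate([447, 0, 0]) cube([48, 48, 396]);
translate([0, 355, 0]) cube([48, 48, 396]);
translate([447, 355, 0]) cube([48, 48, 396]);
translate([0, 368, 420]) cube([495, 35, 501]);
translate([0, 0, 593]) cube([38, 368, 38]);
translate([457, 0, 593]) cube([38, 368, 38]);
translate([0, 0, 420]) cube([38, 38, 173]);
translate([457, 0, 420]) cube([38, 38, 173]);


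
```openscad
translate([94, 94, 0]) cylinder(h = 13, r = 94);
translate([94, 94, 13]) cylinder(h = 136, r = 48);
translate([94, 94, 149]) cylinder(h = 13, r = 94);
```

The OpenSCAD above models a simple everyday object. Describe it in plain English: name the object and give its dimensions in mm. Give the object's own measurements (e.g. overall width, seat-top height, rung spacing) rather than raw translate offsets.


A spool: two coaxial disc flanges of radius 94 mm and thickness 13 mm, joined by a core cylinder of radius 48 mm and height 136 mm. The lower flange rests on z = 0 and the three cylinders share a vertical axis.


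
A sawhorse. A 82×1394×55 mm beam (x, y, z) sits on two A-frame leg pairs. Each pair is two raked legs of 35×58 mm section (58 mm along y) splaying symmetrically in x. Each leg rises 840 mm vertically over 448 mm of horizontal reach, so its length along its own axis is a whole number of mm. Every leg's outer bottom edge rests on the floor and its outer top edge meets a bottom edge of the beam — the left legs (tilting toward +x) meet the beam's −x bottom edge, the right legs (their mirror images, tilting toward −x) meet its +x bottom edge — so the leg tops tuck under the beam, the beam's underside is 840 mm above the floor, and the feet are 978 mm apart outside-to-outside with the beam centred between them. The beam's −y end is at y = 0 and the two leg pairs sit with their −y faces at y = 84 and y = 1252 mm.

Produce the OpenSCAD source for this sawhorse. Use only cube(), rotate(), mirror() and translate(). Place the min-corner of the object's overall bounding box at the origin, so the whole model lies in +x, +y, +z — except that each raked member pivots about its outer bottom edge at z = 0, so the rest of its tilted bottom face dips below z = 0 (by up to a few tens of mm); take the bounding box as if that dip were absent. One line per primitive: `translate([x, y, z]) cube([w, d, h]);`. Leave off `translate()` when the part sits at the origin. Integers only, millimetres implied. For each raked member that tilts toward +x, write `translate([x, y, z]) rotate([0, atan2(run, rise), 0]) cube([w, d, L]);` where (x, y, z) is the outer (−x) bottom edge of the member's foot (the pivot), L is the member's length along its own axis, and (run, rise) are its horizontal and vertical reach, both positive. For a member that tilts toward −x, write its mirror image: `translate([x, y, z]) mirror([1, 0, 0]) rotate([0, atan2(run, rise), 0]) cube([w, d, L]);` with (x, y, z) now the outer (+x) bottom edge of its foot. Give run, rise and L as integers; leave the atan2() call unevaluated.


// leg length = √(448² + 840²) = 952
// right-leg outer foot x = 2·448 + 82 = 978
// beam min-corner = (448, 0, 840)
translate([448, 0, 840]) cube([82, 1394, 55]);
translate([0, 84, 0]) rotate([0, atan2(448, 840), 0]) cube([35, 58, 952]);
translate([978, 84, 0]) mirror([1, 0, 0]) rotate([0, atan2(448, 840), 0]) cube([35, 58, 952]);
translate([0, 1252, 0]) rotate([0, atan2(448, 840), 0]) cube([35, 58, 952]);
translate([978, 1252, 0]) mirror([1, 0, 0]) rotate([0, atan2(448, 840), 0]) cube([35, 58, 952]);


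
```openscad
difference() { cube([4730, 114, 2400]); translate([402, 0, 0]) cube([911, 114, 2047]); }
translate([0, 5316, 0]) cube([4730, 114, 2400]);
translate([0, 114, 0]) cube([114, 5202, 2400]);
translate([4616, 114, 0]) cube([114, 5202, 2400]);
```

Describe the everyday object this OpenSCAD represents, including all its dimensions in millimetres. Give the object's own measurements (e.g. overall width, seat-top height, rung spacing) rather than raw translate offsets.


A single room: four walls, each 2400 mm tall and 114 mm thick, enclosing an outside footprint 4730×5430 mm (x × y), no floor or roof. The front and back walls (−y and +y sides) run the full x-width; the side walls fit between their inner faces. A door opening 911 mm wide and 2047 mm tall is cut through the front wall from the floor up, its −x edge 402 mm from the wall's −x end.


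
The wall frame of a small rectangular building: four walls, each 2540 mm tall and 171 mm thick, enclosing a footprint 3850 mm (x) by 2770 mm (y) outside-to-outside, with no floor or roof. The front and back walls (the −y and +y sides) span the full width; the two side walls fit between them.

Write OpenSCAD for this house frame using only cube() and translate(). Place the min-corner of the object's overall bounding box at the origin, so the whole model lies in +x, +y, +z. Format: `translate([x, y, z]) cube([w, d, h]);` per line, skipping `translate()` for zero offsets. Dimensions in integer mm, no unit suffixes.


cube([3850, 171, 2540]);
translate([0, 2599, 0]) cube([3850, 171, 2540]);
translate([0, 171, 0]) cube([171, 2428, 2540]);
translate([3679, 171, 0]) cube([171, 2428, 2540]);


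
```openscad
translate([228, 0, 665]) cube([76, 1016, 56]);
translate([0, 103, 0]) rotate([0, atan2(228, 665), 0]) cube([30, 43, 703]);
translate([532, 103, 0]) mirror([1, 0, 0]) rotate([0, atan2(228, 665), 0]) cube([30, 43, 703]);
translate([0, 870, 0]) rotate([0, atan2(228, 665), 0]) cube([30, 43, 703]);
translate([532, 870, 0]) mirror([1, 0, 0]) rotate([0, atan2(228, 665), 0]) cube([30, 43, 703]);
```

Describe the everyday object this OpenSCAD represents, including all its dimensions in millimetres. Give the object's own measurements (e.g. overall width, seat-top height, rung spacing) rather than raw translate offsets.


A sawhorse. A 76×1016×56 mm beam (x, y, z) sits on two A-frame leg pairs. Each pair is two raked legs of 30×43 mm section (43 mm along y) splaying symmetrically in x. Each leg rises 665 mm vertically over 228 mm of horizontal reach and is 703 mm long along its own axis. Every leg's outer bottom edge rests on the floor and its outer top edge meets a bottom edge of the beam — the left legs (tilting toward +x) meet the beam's −x bottom edge, the right legs (their mirror images, tilting toward −x) meet its +x bottom edge — so the leg tops tuck under the beam, the beam's underside is 665 mm above the floor, and the feet are 532 mm apart outside-to-outside with the beam centred between them. The two leg pairs are set in 103 mm from either end of the beam.


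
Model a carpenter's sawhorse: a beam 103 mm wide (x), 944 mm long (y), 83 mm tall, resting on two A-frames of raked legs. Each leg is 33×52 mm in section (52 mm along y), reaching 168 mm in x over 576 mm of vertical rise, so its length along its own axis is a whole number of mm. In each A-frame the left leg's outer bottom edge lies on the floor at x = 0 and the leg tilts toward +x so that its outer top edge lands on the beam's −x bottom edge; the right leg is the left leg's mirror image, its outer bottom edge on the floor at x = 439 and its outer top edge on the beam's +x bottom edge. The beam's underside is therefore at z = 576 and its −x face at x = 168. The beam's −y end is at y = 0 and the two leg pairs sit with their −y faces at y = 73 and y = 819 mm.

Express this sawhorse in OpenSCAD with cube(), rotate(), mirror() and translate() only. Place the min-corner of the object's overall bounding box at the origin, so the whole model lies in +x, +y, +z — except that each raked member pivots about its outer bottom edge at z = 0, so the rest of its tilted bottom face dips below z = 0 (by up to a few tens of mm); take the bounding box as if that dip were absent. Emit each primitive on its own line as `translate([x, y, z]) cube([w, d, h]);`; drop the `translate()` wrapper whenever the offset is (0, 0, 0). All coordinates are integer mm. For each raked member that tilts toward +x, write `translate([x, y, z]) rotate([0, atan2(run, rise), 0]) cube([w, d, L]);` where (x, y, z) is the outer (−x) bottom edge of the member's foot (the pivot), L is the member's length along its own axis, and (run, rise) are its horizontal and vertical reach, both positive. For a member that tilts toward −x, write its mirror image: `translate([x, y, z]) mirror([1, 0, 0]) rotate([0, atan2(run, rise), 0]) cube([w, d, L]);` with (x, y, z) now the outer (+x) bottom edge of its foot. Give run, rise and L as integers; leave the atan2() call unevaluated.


translate([168, 0, 576]) cube([103, 944, 83]);
translate([0, 73, 0]) rotate([0, atan2(168, 576), 0]) cube([33, 52, 600]);
translate([439, 73, 0]) mirror([1, 0, 0]) rotate([0, atan2(168, 576), 0]) cube([33, 52, 600]);
translate([0, 819, 0]) rotate([0, atan2(168, 576), 0]) cube([33, 52, 600]);
translate([439, 819, 0]) mirror([1, 0, 0]) rotate([0, atan2(168, 576), 0]) cube([33, 52, 600]);


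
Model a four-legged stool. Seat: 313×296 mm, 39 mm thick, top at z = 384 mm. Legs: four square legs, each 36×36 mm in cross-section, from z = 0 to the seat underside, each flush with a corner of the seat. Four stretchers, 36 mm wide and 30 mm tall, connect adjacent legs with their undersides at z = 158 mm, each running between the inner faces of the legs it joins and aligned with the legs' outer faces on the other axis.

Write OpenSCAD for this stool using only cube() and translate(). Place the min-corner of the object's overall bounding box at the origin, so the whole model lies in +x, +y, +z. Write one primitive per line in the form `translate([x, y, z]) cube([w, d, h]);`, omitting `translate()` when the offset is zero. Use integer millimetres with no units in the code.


translate([0, 0, 345]) cube([313, 296, 39]);
cube([36, 36, 345]);
translate([277, 0, 0]) cube([36, 36, 345]);
translate([0, 260, 0]) cube([36, 36, 345]);
translate([277, 260, 0]) cube([36, 36, 345]);
translate([36, 0, 158]) cube([241, 36, 30]);
translate([36, 260, 158]) cube([241, 36, 30]);
translate([0, 36, 158]) cube([36, 224, 30]);
translate([277, 36, 158]) cube([36, 224, 30]);


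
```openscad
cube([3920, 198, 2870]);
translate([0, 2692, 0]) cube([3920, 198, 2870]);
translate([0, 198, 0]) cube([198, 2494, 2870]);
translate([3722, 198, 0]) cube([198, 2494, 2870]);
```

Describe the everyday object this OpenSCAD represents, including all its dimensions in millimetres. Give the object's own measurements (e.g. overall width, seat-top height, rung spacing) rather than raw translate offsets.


The wall frame of a small rectangular building: four walls, each 2870 mm tall and 198 mm thick, enclosing a footprint 3920 mm (x) by 2890 mm (y) outside-to-outside, with no floor or roof. The front and back walls (the −y and +y sides) span the full width; the two side walls fit between them.


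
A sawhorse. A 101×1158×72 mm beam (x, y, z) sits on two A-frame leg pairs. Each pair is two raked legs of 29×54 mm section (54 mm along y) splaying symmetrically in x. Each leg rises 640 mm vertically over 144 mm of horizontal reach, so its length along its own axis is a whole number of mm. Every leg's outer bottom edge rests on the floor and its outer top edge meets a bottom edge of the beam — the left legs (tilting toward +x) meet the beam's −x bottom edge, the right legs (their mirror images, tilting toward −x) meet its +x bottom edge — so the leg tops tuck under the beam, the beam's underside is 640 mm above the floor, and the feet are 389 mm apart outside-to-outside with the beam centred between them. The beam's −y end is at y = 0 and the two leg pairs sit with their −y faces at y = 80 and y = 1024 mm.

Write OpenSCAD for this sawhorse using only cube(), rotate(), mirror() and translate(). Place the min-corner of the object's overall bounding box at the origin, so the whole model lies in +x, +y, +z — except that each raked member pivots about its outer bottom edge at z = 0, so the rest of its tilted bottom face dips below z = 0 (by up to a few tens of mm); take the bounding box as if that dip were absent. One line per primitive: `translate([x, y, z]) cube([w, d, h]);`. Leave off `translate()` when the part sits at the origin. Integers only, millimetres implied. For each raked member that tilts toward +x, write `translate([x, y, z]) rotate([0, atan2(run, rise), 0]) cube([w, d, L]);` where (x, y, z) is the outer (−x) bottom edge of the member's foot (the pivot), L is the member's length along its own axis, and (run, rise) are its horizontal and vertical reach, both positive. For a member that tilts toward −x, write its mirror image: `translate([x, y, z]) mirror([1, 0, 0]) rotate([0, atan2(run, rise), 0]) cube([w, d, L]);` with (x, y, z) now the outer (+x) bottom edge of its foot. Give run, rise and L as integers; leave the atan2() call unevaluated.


translate([144, 0, 640]) cube([101, 1158, 72]);
translate([0, 80, 0]) rotate([0, atan2(144, 640), 0]) cube([29, 54, 656]);
translate([389, 80, 0]) mirror([1, 0, 0]) rotate([0, atan2(144, 640), 0]) cube([29, 54, 656]);
translate([0, 1024, 0]) rotate([0, atan2(144, 640), 0]) cube([29, 54, 656]);
translate([389, 1024, 0]) mirror([1, 0, 0]) rotate([0, atan2(144, 640), 0]) cube([29, 54, 656]);


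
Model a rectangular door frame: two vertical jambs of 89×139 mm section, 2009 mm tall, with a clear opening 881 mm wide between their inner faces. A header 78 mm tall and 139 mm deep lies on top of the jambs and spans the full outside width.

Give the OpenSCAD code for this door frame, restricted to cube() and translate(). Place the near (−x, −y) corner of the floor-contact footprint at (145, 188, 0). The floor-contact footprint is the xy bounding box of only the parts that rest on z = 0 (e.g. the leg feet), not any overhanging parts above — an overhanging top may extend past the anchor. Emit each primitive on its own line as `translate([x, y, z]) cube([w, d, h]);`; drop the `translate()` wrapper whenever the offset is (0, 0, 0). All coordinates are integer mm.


translate([145, 188, 0]) cube([89, 139, 2009]);
translate([1115, 188, 0]) cube([89, 139, 2009]);
translate([145, 188, 2009]) cube([1059, 139, 78]);


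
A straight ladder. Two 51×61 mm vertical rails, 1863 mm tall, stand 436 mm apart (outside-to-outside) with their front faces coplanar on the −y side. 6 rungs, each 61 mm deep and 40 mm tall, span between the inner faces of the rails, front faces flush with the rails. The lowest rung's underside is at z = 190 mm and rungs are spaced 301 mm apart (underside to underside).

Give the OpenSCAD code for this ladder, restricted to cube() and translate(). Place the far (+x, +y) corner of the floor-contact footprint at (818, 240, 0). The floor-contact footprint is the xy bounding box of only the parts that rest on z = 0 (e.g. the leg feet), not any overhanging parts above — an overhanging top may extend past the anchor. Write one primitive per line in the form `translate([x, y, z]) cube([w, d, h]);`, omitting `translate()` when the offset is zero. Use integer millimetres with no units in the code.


translate([382, 179, 0]) cube([51, 61, 1863]);
translate([767, 179, 0]) cube([51, 61, 1863]);
translate([433, 179, 190]) cube([334, 61, 40]);
translate([433, 179, 491]) cube([334, 61, 40]);
translate([433, 179, 792]) cube([334, 61, 40]);
translate([433, 179, 1093]) cube([334, 61, 40]);
translate([433, 179, 1394]) cube([334, 61, 40]);
translate([433, 179, 1695]) cube([334, 61, 40]);


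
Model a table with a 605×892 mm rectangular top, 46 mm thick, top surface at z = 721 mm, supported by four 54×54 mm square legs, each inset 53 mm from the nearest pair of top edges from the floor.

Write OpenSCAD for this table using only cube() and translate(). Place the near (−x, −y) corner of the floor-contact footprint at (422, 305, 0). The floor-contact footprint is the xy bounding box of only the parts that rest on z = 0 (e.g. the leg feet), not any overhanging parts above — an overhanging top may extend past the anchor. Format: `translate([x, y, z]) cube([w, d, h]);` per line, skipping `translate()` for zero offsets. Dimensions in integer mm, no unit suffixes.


translate([369, 252, 675]) cube([605, 892, 46]);
translate([422, 305, 0]) cube([54, 54, 675]);
translate([867, 305, 0]) cube([54, 54, 675]);
translate([422, 1037, 0]) cube([54, 54, 675]);
translate([867, 1037, 0]) cube([54, 54, 675]);


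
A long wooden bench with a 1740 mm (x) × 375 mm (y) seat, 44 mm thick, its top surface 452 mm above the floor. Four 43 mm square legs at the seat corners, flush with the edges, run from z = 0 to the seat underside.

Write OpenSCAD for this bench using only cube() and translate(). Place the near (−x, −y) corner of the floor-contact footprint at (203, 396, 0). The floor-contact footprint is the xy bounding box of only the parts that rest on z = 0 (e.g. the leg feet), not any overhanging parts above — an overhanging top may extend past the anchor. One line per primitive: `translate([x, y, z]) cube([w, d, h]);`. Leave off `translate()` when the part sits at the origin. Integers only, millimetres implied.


translate([203, 396, 408]) cube([1740, 375, 44]);
translate([203, 396, 0]) cube([43, 43, 408]);
translate([203, 728, 0]) cube([43, 43, 408]);
translate([1900, 396, 0]) cube([43, 43, 408]);
translate([1900, 728, 0]) cube([43, 43, 408]);


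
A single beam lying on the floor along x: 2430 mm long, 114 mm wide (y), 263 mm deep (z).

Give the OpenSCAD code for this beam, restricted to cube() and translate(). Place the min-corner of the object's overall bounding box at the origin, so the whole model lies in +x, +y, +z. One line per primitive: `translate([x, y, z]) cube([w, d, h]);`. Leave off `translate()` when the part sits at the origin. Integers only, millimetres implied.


cube([2430, 114, 263]);


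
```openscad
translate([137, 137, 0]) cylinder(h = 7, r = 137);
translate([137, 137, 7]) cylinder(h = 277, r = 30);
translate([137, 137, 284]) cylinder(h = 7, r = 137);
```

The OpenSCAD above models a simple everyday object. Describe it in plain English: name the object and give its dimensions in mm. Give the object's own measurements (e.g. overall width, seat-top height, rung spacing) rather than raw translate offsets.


A spool: two coaxial disc flanges of radius 137 mm and thickness 7 mm, joined by a core cylinder of radius 30 mm and height 277 mm. The lower flange rests on z = 0 and the three cylinders share a vertical axis.


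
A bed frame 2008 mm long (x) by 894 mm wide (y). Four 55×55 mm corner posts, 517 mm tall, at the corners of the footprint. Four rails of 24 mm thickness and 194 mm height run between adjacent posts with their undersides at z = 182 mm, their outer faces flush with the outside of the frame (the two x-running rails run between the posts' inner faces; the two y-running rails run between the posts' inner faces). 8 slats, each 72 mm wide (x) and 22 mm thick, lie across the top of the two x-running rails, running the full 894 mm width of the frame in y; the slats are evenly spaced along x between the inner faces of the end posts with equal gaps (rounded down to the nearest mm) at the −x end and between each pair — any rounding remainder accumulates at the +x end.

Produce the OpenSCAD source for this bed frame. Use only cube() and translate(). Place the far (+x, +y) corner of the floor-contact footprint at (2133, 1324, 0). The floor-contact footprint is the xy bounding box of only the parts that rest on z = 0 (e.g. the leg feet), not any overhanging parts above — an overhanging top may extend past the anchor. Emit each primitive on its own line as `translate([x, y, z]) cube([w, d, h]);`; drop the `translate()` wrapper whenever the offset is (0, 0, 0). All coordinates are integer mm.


translate([125, 430, 0]) cube([55, 55, 517]);
translate([125, 1269, 0]) cube([55, 55, 517]);
translate([2078, 430, 0]) cube([55, 55, 517]);
translate([2078, 1269, 0]) cube([55, 55, 517]);
translate([180, 430, 182]) cube([1898, 24, 194]);
translate([180, 1300, 182]) cube([1898, 24, 194]);
translate([125, 485, 182]) cube([24, 784, 194]);
translate([2109, 485, 182]) cube([24, 784, 194]);
translate([326, 430, 376]) cube([72, 894, 22]);
translate([544, 430, 376]) cube([72, 894, 22]);
translate([762, 430, 376]) cube([72, 894, 22]);
translate([980, 430, 376]) cube([72, 894, 22]);
translate([1198, 430, 376]) cube([72, 894, 22]);
translate([1416, 430, 376]) cube([72, 894, 22]);
translate([1634, 430, 376]) cube([72, 894, 22]);
translate([1852, 430, 376]) cube([72, 894, 22]);


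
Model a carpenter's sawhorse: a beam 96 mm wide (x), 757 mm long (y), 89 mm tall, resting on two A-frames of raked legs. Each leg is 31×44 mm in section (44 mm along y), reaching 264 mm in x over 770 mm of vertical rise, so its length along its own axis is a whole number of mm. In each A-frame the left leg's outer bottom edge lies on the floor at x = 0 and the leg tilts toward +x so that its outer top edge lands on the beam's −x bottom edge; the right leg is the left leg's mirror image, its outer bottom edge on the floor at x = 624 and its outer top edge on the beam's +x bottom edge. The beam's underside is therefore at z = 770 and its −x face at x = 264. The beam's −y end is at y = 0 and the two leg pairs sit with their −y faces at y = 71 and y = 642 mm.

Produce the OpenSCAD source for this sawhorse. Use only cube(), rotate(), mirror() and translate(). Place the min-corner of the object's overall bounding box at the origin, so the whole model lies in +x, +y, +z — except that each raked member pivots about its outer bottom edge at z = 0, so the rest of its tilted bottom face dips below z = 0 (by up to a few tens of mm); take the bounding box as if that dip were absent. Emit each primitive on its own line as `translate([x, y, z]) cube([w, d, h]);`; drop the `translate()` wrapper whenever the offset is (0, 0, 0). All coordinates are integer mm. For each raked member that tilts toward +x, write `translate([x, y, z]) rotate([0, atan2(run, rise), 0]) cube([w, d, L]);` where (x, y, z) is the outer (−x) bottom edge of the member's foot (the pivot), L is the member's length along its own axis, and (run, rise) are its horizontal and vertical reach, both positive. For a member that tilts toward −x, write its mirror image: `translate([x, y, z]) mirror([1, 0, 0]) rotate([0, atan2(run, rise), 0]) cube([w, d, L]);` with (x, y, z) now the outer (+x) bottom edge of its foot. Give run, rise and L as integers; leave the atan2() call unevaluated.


translate([264, 0, 770]) cube([96, 757, 89]);
translate([0, 71, 0]) rotate([0, atan2(264, 770), 0]) cube([31, 44, 814]);
translate([624, 71, 0]) mirror([1, 0, 0]) rotate([0, atan2(264, 770), 0]) cube([31, 44, 814]);
translate([0, 642, 0]) rotate([0, atan2(264, 770), 0]) cube([31, 44, 814]);
translate([624, 642, 0]) mirror([1, 0, 0]) rotate([0, atan2(264, 770), 0]) cube([31, 44, 814]);


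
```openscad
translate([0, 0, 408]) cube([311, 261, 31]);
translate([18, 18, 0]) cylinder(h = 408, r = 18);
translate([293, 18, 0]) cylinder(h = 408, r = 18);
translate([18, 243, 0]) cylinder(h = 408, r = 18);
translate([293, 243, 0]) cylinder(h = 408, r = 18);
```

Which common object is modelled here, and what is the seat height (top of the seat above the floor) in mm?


A stool. The seat height is 439 mm.

A 311×261×31 slab at z = 408 on four corner cylinders — a stool. The seat top is 408 + 31 = 439 mm.


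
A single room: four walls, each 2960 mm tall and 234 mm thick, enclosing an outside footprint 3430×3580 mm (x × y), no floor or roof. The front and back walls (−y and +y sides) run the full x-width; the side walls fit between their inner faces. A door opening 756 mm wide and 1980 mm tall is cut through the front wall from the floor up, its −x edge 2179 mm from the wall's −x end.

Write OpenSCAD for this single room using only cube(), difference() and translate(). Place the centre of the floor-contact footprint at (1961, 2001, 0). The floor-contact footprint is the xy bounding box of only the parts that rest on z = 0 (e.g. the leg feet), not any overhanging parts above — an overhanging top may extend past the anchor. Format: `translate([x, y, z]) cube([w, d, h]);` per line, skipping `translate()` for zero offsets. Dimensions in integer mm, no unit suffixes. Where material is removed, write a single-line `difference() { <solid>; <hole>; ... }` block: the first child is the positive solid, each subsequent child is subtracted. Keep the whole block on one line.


difference() { translate([246, 211, 0]) cube([3430, 234, 2960]); translate([2425, 211, 0]) cube([756, 234, 1980]); }
translate([246, 3557, 0]) cube([3430, 234, 2960]);
translate([246, 445, 0]) cube([234, 3112, 2960]);
translate([3442, 445, 0]) cube([234, 3112, 2960]);


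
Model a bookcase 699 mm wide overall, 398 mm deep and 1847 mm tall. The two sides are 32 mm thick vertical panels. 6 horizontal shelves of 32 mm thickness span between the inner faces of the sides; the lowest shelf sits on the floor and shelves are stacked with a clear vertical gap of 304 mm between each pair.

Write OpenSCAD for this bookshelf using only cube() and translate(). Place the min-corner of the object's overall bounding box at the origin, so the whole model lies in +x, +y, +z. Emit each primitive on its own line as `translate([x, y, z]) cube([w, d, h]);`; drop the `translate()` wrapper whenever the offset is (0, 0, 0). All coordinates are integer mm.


cube([32, 398, 1847]);
translate([667, 0, 0]) cube([32, 398, 1847]);
translate([32, 0, 0]) cube([635, 398, 32]);
translate([32, 0, 336]) cube([635, 398, 32]);
translate([32, 0, 672]) cube([635, 398, 32]);
translate([32, 0, 1008]) cube([635, 398, 32]);
translate([32, 0, 1344]) cube([635, 398, 32]);
translate([32, 0, 1680]) cube([635, 398, 32]);


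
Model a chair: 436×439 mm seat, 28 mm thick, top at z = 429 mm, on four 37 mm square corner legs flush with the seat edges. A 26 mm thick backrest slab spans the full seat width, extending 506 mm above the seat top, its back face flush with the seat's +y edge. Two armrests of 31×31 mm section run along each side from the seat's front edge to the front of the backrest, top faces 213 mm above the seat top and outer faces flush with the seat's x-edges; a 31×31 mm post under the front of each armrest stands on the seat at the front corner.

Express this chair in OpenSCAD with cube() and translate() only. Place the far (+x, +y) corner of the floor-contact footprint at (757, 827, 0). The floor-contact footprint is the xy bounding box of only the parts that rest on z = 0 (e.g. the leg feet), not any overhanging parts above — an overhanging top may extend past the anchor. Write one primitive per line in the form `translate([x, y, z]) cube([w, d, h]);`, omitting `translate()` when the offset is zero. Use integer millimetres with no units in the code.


// leg_h = 429 - 28 = 401
// arm post h = 213 - 31 = 182
translate([321, 388, 401]) cube([436, 439, 28]);
translate([321, 388, 0]) cube([37, 37, 401]);
translate([720, 388, 0]) cube([37, 37, 401]);
translate([321, 790, 0]) cube([37, 37, 401]);
translate([720, 790, 0]) cube([37, 37, 401]);
translate([321, 801, 429]) cube([436, 26, 506]);
translate([321, 388, 611]) cube([31, 413, 31]);
translate([726, 388, 611]) cube([31, 413, 31]);
translate([321, 388, 429]) cube([31, 31, 182]);
translate([726, 388, 429]) cube([31, 31, 182]);


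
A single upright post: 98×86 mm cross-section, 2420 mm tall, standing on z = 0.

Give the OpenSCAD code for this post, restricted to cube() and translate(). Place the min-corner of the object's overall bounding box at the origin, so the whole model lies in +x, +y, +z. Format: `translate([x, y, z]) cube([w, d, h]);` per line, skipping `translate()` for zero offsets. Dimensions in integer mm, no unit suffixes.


cube([98, 86, 2420]);


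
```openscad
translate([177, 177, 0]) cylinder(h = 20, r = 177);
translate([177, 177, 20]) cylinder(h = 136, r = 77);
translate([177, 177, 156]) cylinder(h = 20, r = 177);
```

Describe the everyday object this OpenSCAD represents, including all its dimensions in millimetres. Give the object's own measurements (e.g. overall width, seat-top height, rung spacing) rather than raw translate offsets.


A spool: two coaxial disc flanges of radius 177 mm and thickness 20 mm, joined by a core cylinder of radius 77 mm and height 136 mm. The lower flange rests on z = 0 and the three cylinders share a vertical axis.


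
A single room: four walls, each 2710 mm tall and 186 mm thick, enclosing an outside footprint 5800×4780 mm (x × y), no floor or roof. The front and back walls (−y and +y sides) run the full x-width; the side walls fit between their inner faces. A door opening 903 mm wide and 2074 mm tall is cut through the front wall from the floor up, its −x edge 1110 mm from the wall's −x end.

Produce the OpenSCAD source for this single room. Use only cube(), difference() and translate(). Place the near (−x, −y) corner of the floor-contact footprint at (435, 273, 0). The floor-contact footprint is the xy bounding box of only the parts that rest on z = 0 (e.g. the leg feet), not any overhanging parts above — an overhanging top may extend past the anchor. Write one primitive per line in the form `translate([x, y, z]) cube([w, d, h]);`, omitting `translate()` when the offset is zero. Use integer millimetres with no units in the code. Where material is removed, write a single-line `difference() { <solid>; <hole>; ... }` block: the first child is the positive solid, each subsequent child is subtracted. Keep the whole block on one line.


difference() { translate([435, 273, 0]) cube([5800, 186, 2710]); translate([1545, 273, 0]) cube([903, 186, 2074]); }
translate([435, 4867, 0]) cube([5800, 186, 2710]);
translate([435, 459, 0]) cube([186, 4408, 2710]);
translate([6049, 459, 0]) cube([186, 4408, 2710]);


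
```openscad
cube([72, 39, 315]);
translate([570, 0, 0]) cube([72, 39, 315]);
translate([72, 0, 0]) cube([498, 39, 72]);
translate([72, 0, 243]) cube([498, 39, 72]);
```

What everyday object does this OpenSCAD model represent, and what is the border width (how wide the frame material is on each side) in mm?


A picture frame. The border width is 72 mm.

Four thin pieces enclosing a rectangular opening — a picture frame. The two full-height stiles are 315 mm tall; the top rail sits at z = 243 and is 72 mm tall, so the border above the opening is 315 − 243 = 72 mm, matching the stile x-width.


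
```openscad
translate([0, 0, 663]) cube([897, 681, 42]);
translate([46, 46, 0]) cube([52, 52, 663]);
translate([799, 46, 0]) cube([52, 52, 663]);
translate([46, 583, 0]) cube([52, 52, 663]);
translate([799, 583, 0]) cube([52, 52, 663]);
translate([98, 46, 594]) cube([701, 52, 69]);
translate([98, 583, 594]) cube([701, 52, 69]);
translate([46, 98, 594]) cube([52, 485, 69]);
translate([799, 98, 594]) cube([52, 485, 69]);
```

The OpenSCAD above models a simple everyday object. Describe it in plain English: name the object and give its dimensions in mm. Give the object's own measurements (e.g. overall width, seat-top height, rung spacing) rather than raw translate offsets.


A table: top 897 mm (x) × 681 mm (y), 42 mm thick, upper face at z = 705 mm, on four 52×52 mm square legs, each inset 46 mm from the nearest pair of top edges from z = 0 to the bottom of the top. Four apron rails, 52 mm thick and 69 mm tall, run between adjacent legs with their top edges flush with the underside of the top and their outer faces flush with the legs' outer faces.
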